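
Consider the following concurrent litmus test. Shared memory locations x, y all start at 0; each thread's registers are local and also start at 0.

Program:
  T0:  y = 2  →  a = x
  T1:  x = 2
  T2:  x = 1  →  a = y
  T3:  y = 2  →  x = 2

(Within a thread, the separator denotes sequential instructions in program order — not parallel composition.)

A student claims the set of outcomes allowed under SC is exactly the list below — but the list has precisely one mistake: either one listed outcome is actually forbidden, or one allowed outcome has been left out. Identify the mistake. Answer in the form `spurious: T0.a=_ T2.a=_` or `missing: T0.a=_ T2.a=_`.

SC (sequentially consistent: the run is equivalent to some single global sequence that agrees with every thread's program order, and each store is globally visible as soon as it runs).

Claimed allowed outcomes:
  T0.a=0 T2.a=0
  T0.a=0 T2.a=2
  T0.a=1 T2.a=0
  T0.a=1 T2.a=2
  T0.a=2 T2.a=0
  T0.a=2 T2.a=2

outcome vector order: (T0.a,T2.a)
SC (5): 0/2, 1/0, 1/2, 2/0, 2/2
claimed∖SC = {0/0}

spurious: T0.a=0 T2.a=0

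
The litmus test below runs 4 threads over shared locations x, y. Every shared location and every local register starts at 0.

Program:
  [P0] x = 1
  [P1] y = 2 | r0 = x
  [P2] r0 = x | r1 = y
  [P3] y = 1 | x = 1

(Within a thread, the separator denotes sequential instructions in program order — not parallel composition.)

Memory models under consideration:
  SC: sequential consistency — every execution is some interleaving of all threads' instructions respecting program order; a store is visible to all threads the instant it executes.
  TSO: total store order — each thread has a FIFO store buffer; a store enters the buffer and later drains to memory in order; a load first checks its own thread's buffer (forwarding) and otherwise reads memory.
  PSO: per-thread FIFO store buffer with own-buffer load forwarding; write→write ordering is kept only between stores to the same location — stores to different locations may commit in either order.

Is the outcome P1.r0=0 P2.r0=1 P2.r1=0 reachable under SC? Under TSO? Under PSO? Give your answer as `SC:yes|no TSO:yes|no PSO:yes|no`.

outcome vector order: (P1.r0,P2.r0,P2.r1)
SC: 11 outcomes — {000, 001, 002, 011, 012, 100, 101, 102, 110, 111, 112}
TSO: 12 outcomes — {000, 001, 002, 010, 011, 012, 100, 101, 102, 110, 111, 112}
PSO: 12 outcomes — {000, 001, 002, 010, 011, 012, 100, 101, 102, 110, 111, 112}
target 010 ∈ {TSO,PSO}

SC:no TSO:yes PSO:yes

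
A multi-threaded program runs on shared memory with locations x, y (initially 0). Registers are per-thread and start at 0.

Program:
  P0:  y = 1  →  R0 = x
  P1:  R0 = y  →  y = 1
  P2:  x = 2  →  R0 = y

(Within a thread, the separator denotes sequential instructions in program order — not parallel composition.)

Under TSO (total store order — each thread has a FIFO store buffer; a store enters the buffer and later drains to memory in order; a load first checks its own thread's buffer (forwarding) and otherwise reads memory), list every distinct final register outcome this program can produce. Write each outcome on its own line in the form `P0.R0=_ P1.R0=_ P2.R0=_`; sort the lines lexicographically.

P0.R0=0 P1.R0=0 P2.R0=0
P0.R0=0 P1.R0=0 P2.R0=1
P0.R0=0 P1.R0=1 P2.R0=0
P0.R0=0 P1.R0=1 P2.R0=1
P0.R0=2 P1.R0=0 P2.R0=0
P0.R0=2 P1.R0=0 P2.R0=1
P0.R0=2 P1.R0=1 P2.R0=0
P0.R0=2 P1.R0=1 P2.R0=1

outcome vector order: (P0.R0,P1.R0,P2.R0)
|TSO outcomes| = 8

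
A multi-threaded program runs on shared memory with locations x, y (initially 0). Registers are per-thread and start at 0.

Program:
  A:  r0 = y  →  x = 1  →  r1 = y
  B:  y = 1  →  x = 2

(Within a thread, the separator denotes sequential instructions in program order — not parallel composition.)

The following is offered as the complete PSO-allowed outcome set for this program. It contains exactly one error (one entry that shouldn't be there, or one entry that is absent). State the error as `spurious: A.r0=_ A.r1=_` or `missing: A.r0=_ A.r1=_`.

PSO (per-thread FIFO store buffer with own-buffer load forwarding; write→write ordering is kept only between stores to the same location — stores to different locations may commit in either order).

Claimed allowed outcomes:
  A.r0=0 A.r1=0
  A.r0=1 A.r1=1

outcome vector order: (A.r0,A.r1)
under PSO → 0/0, 0/1, 1/1
PSO∖claimed = {0/1}

missing: A.r0=0 A.r1=1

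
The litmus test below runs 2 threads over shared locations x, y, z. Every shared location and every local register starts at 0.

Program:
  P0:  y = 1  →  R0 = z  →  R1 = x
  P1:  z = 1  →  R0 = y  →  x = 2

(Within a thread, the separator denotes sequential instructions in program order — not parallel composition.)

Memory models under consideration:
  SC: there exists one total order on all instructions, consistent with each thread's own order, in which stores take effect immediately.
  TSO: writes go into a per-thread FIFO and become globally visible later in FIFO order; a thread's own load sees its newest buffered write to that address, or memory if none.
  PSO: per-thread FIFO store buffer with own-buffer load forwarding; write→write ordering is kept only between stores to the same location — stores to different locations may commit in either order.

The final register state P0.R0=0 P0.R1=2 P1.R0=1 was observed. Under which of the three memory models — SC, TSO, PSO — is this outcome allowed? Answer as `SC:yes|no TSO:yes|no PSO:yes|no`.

SC:yes TSO:yes PSO:yes

outcome vector order: (P0.R0,P0.R1,P1.R0)
SC (6): <0 0 1> <0 2 1> <1 0 0> <1 0 1> <1 2 0> <1 2 1>
TSO (8): <0 0 0> <0 0 1> <0 2 0> <0 2 1> <1 0 0> <1 0 1> <1 2 0> <1 2 1>
PSO (8): <0 0 0> <0 0 1> <0 2 0> <0 2 1> <1 0 0> <1 0 1> <1 2 0> <1 2 1>
target <0 2 1> ∈ {SC,TSO,PSO}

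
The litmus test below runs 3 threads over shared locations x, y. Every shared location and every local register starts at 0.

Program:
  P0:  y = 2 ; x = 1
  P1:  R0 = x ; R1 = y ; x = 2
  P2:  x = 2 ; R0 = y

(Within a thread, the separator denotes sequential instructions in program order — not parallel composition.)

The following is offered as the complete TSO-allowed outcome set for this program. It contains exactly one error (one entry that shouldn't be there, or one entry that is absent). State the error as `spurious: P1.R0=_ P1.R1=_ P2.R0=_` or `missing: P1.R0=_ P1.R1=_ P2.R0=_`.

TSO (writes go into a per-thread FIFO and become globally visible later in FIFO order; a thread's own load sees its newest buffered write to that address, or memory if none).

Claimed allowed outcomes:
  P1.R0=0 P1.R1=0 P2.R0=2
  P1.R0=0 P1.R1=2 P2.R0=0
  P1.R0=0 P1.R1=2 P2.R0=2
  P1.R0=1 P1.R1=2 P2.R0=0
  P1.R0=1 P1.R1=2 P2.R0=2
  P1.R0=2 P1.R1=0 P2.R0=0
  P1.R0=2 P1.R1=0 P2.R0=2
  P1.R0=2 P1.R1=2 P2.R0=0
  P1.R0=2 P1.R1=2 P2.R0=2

outcome vector order: (P1.R0,P1.R1,P2.R0)
[TSO] allowed = {0/0/0 0/0/2 0/2/0 0/2/2 1/2/0 1/2/2 2/0/0 2/0/2 2/2/0 2/2/2}
TSO∖claimed = {0/0/0}

missing: P1.R0=0 P1.R1=0 P2.R0=0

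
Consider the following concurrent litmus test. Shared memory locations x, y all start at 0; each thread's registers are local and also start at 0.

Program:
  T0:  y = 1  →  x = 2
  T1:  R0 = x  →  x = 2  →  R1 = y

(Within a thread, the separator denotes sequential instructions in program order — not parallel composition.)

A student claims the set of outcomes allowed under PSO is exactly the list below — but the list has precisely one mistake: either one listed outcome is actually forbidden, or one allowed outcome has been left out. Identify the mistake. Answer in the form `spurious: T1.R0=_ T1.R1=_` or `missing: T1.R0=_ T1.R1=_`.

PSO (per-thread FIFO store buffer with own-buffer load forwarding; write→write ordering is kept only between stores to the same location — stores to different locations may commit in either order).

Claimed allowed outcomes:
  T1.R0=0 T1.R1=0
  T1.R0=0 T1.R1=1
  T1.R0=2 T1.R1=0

outcome vector order: (T1.R0,T1.R1)
under PSO → 00 01 20 21
PSO∖claimed = {21}

missing: T1.R0=2 T1.R1=1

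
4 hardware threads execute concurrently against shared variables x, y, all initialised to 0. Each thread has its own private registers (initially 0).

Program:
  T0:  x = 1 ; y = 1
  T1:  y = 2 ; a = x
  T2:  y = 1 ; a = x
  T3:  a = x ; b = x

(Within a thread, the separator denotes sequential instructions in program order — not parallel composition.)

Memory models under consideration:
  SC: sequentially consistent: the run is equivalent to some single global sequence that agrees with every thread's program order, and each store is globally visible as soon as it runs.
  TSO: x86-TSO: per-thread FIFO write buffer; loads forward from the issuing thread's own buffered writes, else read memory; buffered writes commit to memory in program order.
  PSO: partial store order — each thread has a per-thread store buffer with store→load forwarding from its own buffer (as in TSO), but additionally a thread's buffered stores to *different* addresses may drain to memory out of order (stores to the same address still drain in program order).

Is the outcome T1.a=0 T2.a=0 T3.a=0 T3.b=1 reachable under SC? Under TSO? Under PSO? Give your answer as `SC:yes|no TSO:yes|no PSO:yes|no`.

SC:yes TSO:yes PSO:yes

outcome vector order: (T1.a,T2.a,T3.a,T3.b)
under SC → <0 0 0 0>; <0 0 0 1>; <0 0 1 1>; <0 1 0 0>; <0 1 0 1>; <0 1 1 1>; <1 0 0 0>; <1 0 0 1>; <1 0 1 1>; <1 1 0 0>; <1 1 0 1>; <1 1 1 1>
under TSO → <0 0 0 0>; <0 0 0 1>; <0 0 1 1>; <0 1 0 0>; <0 1 0 1>; <0 1 1 1>; <1 0 0 0>; <1 0 0 1>; <1 0 1 1>; <1 1 0 0>; <1 1 0 1>; <1 1 1 1>
under PSO → <0 0 0 0>; <0 0 0 1>; <0 0 1 1>; <0 1 0 0>; <0 1 0 1>; <0 1 1 1>; <1 0 0 0>; <1 0 0 1>; <1 0 1 1>; <1 1 0 0>; <1 1 0 1>; <1 1 1 1>
target <0 0 0 1> ∈ {SC,TSO,PSO}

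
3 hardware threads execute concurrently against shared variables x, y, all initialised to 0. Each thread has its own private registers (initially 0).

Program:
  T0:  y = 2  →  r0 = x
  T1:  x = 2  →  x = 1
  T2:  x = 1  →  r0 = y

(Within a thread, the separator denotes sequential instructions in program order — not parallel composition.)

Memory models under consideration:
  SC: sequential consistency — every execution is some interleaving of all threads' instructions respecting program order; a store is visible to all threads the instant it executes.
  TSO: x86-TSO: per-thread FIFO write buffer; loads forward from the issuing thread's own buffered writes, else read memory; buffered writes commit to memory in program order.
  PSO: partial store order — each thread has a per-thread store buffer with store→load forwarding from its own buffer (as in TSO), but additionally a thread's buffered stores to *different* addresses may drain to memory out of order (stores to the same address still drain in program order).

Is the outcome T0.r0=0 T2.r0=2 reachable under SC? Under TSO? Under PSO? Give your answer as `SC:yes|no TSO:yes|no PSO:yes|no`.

SC:yes TSO:yes PSO:yes

outcome vector order: (T0.r0,T2.r0)
[SC] allowed = {02, 10, 12, 20, 22}
[TSO] allowed = {00, 02, 10, 12, 20, 22}
[PSO] allowed = {00, 02, 10, 12, 20, 22}
target 02 ∈ {SC,TSO,PSO}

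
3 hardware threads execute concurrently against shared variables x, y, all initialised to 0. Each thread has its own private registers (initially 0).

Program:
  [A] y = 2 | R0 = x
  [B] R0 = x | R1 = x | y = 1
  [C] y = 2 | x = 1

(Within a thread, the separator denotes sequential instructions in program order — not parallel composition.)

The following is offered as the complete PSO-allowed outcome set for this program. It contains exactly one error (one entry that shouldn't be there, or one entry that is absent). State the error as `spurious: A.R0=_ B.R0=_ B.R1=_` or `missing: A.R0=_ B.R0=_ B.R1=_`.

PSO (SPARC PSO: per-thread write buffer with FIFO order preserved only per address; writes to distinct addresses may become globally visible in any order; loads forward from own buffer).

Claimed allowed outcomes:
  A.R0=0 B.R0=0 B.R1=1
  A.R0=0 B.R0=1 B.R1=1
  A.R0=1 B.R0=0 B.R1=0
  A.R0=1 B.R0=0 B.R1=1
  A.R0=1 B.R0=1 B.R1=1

outcome vector order: (A.R0,B.R0,B.R1)
[PSO] allowed = {0/0/0; 0/0/1; 0/1/1; 1/0/0; 1/0/1; 1/1/1}
PSO∖claimed = {0/0/0}

missing: A.R0=0 B.R0=0 B.R1=0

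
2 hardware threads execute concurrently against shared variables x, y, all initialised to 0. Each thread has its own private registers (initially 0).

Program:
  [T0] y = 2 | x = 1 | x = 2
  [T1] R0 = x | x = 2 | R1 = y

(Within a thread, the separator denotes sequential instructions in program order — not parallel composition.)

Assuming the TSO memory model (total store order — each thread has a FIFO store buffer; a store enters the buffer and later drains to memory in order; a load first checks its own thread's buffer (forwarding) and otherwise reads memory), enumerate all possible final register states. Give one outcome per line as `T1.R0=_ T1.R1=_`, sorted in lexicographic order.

T1.R0=0 T1.R1=0
T1.R0=0 T1.R1=2
T1.R0=1 T1.R1=2
T1.R0=2 T1.R1=2

outcome vector order: (T1.R0,T1.R1)
|TSO outcomes| = 4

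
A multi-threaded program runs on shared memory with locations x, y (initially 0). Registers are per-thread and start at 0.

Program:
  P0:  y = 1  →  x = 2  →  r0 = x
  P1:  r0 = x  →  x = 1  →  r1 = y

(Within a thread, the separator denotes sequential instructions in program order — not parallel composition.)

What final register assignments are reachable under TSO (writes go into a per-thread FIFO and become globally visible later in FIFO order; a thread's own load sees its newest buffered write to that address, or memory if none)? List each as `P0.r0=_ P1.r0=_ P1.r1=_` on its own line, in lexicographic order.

P0.r0=1 P1.r0=0 P1.r1=0
P0.r0=1 P1.r0=0 P1.r1=1
P0.r0=1 P1.r0=2 P1.r1=1
P0.r0=2 P1.r0=0 P1.r1=0
P0.r0=2 P1.r0=0 P1.r1=1
P0.r0=2 P1.r0=2 P1.r1=1

outcome vector order: (P0.r0,P1.r0,P1.r1)
|TSO outcomes| = 6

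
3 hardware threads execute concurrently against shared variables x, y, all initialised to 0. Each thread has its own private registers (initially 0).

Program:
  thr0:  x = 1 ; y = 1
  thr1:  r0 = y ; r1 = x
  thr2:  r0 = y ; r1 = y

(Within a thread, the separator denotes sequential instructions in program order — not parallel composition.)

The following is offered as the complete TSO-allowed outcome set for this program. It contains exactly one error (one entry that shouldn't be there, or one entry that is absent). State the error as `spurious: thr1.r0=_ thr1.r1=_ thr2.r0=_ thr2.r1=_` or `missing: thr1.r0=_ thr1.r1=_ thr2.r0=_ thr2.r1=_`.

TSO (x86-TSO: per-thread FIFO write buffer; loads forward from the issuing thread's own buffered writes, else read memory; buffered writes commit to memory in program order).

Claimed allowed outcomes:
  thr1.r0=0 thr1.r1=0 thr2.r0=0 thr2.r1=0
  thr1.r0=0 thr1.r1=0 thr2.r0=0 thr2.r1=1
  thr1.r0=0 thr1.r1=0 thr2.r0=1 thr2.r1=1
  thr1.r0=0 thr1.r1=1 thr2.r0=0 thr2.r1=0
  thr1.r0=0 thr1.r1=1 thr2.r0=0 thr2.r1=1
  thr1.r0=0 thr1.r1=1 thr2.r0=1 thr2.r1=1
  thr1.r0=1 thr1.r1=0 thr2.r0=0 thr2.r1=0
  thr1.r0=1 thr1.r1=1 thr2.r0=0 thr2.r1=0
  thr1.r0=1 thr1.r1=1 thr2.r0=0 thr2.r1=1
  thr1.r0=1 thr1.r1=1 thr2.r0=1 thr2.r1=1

outcome vector order: (thr1.r0,thr1.r1,thr2.r0,thr2.r1)
TSO: 9 outcomes — {0/0/0/0 0/0/0/1 0/0/1/1 0/1/0/0 0/1/0/1 0/1/1/1 1/1/0/0 1/1/0/1 1/1/1/1}
claimed∖TSO = {1/0/0/0}

spurious: thr1.r0=1 thr1.r1=0 thr2.r0=0 thr2.r1=0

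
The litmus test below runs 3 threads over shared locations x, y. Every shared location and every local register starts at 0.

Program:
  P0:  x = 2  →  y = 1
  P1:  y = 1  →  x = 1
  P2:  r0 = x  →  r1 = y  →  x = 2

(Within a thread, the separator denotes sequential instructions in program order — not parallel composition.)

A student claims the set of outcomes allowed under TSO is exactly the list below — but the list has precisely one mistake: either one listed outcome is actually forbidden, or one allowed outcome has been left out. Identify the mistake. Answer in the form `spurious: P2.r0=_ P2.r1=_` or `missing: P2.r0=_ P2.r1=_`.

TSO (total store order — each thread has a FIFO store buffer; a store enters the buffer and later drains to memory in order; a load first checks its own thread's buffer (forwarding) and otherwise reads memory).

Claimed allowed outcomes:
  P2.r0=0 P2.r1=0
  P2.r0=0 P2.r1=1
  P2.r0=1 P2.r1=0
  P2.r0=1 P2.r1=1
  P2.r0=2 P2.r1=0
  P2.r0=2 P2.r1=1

outcome vector order: (P2.r0,P2.r1)
[TSO] allowed = {0/0, 0/1, 1/1, 2/0, 2/1}
claimed∖TSO = {1/0}

spurious: P2.r0=1 P2.r1=0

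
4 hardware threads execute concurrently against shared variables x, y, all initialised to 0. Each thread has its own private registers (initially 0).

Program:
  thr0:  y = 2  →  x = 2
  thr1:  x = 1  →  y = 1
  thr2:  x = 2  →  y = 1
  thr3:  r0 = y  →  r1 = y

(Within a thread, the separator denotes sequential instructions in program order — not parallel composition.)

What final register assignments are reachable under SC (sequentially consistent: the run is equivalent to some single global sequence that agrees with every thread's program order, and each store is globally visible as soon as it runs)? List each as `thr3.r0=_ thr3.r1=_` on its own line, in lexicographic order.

outcome vector order: (thr3.r0,thr3.r1)
|SC outcomes| = 7

thr3.r0=0 thr3.r1=0
thr3.r0=0 thr3.r1=1
thr3.r0=0 thr3.r1=2
thr3.r0=1 thr3.r1=1
thr3.r0=1 thr3.r1=2
thr3.r0=2 thr3.r1=1
thr3.r0=2 thr3.r1=2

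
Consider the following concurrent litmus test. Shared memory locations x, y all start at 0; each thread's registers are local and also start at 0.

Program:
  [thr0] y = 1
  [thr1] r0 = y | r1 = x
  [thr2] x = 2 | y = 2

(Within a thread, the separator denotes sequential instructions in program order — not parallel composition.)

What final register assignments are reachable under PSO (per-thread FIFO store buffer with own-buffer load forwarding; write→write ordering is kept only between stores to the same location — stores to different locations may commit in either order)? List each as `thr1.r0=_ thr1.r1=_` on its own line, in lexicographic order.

outcome vector order: (thr1.r0,thr1.r1)
|PSO outcomes| = 6

thr1.r0=0 thr1.r1=0
thr1.r0=0 thr1.r1=2
thr1.r0=1 thr1.r1=0
thr1.r0=1 thr1.r1=2
thr1.r0=2 thr1.r1=0
thr1.r0=2 thr1.r1=2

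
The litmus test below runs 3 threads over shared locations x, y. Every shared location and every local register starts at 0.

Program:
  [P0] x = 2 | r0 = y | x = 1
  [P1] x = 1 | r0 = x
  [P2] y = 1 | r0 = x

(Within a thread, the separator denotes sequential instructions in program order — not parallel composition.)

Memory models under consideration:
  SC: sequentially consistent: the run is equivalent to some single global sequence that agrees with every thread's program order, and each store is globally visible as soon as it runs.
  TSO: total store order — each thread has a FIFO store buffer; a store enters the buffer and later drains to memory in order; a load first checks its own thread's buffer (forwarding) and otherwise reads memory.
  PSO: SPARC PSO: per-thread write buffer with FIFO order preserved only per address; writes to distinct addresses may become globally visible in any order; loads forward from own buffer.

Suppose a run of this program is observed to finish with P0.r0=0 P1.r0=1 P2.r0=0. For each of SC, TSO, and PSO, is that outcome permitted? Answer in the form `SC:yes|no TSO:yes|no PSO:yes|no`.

SC:no TSO:yes PSO:yes

outcome vector order: (P0.r0,P1.r0,P2.r0)
SC (10): (0,1,1); (0,1,2); (0,2,1); (0,2,2); (1,1,0); (1,1,1); (1,1,2); (1,2,0); (1,2,1); (1,2,2)
TSO (12): (0,1,0); (0,1,1); (0,1,2); (0,2,0); (0,2,1); (0,2,2); (1,1,0); (1,1,1); (1,1,2); (1,2,0); (1,2,1); (1,2,2)
PSO (12): (0,1,0); (0,1,1); (0,1,2); (0,2,0); (0,2,1); (0,2,2); (1,1,0); (1,1,1); (1,1,2); (1,2,0); (1,2,1); (1,2,2)
target (0,1,0) ∈ {TSO,PSO}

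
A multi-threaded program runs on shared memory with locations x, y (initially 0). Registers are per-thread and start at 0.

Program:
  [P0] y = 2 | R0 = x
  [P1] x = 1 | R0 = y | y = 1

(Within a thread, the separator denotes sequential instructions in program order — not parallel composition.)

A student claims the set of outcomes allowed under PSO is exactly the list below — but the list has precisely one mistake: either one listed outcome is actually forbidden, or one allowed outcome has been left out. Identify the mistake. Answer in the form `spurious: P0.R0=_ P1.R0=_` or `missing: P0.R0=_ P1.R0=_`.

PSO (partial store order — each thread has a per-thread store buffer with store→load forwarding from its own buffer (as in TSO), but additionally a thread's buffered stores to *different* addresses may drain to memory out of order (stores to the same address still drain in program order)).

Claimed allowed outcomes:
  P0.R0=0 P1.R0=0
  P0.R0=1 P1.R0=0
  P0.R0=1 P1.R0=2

outcome vector order: (P0.R0,P1.R0)
PSO (4): 0/0, 0/2, 1/0, 1/2
PSO∖claimed = {0/2}

missing: P0.R0=0 P1.R0=2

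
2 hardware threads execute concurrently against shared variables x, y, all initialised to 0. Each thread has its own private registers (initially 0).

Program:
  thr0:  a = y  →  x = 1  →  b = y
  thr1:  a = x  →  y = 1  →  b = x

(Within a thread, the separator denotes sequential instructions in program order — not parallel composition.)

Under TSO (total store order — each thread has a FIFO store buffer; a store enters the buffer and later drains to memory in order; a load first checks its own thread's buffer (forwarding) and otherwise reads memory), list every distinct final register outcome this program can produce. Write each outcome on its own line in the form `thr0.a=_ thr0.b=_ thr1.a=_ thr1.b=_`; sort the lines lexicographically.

outcome vector order: (thr0.a,thr0.b,thr1.a,thr1.b)
|TSO outcomes| = 8

thr0.a=0 thr0.b=0 thr1.a=0 thr1.b=0
thr0.a=0 thr0.b=0 thr1.a=0 thr1.b=1
thr0.a=0 thr0.b=0 thr1.a=1 thr1.b=1
thr0.a=0 thr0.b=1 thr1.a=0 thr1.b=0
thr0.a=0 thr0.b=1 thr1.a=0 thr1.b=1
thr0.a=0 thr0.b=1 thr1.a=1 thr1.b=1
thr0.a=1 thr0.b=1 thr1.a=0 thr1.b=0
thr0.a=1 thr0.b=1 thr1.a=0 thr1.b=1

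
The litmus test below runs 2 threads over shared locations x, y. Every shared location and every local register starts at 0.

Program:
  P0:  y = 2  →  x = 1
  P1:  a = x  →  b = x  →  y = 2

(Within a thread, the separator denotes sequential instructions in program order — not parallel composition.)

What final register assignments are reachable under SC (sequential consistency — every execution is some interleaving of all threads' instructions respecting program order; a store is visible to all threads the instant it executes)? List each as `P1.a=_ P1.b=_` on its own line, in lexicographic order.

outcome vector order: (P1.a,P1.b)
|SC outcomes| = 3

P1.a=0 P1.b=0
P1.a=0 P1.b=1
P1.a=1 P1.b=1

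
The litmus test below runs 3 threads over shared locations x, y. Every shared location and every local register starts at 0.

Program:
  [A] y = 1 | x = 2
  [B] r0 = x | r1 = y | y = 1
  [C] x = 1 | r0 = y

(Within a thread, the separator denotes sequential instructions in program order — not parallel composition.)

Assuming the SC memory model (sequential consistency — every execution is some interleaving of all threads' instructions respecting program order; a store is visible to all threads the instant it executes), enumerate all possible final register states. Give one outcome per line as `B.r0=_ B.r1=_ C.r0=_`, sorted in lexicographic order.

B.r0=0 B.r1=0 C.r0=0
B.r0=0 B.r1=0 C.r0=1
B.r0=0 B.r1=1 C.r0=0
B.r0=0 B.r1=1 C.r0=1
B.r0=1 B.r1=0 C.r0=0
B.r0=1 B.r1=0 C.r0=1
B.r0=1 B.r1=1 C.r0=0
B.r0=1 B.r1=1 C.r0=1
B.r0=2 B.r1=1 C.r0=0
B.r0=2 B.r1=1 C.r0=1

outcome vector order: (B.r0,B.r1,C.r0)
|SC outcomes| = 10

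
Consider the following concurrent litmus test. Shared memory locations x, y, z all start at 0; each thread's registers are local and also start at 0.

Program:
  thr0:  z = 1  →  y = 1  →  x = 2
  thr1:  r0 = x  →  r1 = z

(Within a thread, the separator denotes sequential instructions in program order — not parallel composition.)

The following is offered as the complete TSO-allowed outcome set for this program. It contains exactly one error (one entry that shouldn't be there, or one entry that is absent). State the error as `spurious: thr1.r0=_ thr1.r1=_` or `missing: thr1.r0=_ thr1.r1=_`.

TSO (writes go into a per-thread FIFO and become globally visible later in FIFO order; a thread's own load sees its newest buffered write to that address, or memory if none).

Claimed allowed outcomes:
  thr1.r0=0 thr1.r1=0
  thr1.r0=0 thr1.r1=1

outcome vector order: (thr1.r0,thr1.r1)
TSO (3): <0 0>, <0 1>, <2 1>
TSO∖claimed = {<2 1>}

missing: thr1.r0=2 thr1.r1=1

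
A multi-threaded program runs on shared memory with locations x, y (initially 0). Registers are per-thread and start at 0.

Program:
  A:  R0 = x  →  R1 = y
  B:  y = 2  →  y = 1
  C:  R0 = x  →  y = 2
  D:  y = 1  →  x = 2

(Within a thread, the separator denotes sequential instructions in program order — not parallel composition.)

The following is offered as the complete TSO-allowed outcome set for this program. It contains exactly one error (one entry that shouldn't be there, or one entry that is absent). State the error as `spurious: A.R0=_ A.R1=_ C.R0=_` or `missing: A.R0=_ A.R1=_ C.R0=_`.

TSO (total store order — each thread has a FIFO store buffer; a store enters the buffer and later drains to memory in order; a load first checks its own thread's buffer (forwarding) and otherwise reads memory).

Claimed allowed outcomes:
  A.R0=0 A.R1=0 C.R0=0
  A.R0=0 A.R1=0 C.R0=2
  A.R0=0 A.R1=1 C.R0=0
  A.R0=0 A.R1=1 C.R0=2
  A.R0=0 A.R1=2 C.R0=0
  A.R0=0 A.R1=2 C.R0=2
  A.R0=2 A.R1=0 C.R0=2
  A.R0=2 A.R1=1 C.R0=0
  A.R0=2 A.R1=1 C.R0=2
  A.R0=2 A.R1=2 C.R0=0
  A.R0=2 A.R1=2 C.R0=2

outcome vector order: (A.R0,A.R1,C.R0)
under TSO → 000; 002; 010; 012; 020; 022; 210; 212; 220; 222
claimed∖TSO = {202}

spurious: A.R0=2 A.R1=0 C.R0=2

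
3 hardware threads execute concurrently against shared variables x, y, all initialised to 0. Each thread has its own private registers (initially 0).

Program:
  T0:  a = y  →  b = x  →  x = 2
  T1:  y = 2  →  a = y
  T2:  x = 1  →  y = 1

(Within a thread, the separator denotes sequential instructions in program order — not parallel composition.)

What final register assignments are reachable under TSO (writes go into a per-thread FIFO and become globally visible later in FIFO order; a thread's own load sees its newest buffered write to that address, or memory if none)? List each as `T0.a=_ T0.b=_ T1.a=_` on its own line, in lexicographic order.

T0.a=0 T0.b=0 T1.a=1
T0.a=0 T0.b=0 T1.a=2
T0.a=0 T0.b=1 T1.a=1
T0.a=0 T0.b=1 T1.a=2
T0.a=1 T0.b=1 T1.a=1
T0.a=1 T0.b=1 T1.a=2
T0.a=2 T0.b=0 T1.a=1
T0.a=2 T0.b=0 T1.a=2
T0.a=2 T0.b=1 T1.a=1
T0.a=2 T0.b=1 T1.a=2

outcome vector order: (T0.a,T0.b,T1.a)
|TSO outcomes| = 10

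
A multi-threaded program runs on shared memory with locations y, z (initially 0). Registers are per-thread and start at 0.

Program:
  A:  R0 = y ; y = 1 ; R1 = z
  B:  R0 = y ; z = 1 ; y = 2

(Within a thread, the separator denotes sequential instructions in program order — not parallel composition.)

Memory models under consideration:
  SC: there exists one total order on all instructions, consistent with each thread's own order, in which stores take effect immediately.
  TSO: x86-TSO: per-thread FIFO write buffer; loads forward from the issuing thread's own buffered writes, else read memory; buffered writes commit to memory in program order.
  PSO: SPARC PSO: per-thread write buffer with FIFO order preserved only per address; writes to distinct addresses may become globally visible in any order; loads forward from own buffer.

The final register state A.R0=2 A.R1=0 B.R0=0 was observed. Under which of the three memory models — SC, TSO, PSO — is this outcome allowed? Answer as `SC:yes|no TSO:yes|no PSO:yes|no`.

SC:no TSO:no PSO:yes

outcome vector order: (A.R0,A.R1,B.R0)
[SC] allowed = {0/0/0 0/0/1 0/1/0 0/1/1 2/1/0}
[TSO] allowed = {0/0/0 0/0/1 0/1/0 0/1/1 2/1/0}
[PSO] allowed = {0/0/0 0/0/1 0/1/0 0/1/1 2/0/0 2/1/0}
target 2/0/0 ∈ {PSO}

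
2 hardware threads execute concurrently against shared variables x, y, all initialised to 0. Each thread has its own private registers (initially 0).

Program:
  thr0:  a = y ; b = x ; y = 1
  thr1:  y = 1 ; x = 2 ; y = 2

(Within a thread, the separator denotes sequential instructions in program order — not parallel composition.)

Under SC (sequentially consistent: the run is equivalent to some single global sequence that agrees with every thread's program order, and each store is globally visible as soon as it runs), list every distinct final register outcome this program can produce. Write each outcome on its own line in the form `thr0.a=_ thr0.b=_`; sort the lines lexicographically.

outcome vector order: (thr0.a,thr0.b)
|SC outcomes| = 5

thr0.a=0 thr0.b=0
thr0.a=0 thr0.b=2
thr0.a=1 thr0.b=0
thr0.a=1 thr0.b=2
thr0.a=2 thr0.b=2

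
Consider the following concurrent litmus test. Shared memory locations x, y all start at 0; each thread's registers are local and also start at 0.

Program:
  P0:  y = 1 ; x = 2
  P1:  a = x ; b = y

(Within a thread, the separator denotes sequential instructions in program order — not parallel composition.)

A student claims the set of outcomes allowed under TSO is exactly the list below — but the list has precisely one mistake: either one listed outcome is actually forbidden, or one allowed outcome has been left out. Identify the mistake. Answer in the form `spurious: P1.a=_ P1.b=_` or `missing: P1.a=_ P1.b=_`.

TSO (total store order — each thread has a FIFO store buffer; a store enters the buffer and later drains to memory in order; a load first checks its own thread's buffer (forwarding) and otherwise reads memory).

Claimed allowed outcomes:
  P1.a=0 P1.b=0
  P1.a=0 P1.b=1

missing: P1.a=2 P1.b=1

outcome vector order: (P1.a,P1.b)
under TSO → 00 01 21
TSO∖claimed = {21}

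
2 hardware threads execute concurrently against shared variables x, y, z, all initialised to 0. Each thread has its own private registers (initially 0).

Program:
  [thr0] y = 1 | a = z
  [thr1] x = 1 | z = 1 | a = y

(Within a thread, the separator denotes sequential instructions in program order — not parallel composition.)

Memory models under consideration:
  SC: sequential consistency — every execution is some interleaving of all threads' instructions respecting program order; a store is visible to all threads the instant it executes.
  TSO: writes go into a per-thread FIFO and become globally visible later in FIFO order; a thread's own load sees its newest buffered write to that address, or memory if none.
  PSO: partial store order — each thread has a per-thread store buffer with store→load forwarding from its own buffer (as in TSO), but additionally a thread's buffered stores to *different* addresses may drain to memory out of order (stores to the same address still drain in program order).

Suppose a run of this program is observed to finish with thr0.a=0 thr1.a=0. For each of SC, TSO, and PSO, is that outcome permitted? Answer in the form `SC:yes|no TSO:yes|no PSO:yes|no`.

outcome vector order: (thr0.a,thr1.a)
SC (3): <0 1>; <1 0>; <1 1>
TSO (4): <0 0>; <0 1>; <1 0>; <1 1>
PSO (4): <0 0>; <0 1>; <1 0>; <1 1>
target <0 0> ∈ {TSO,PSO}

SC:no TSO:yes PSO:yes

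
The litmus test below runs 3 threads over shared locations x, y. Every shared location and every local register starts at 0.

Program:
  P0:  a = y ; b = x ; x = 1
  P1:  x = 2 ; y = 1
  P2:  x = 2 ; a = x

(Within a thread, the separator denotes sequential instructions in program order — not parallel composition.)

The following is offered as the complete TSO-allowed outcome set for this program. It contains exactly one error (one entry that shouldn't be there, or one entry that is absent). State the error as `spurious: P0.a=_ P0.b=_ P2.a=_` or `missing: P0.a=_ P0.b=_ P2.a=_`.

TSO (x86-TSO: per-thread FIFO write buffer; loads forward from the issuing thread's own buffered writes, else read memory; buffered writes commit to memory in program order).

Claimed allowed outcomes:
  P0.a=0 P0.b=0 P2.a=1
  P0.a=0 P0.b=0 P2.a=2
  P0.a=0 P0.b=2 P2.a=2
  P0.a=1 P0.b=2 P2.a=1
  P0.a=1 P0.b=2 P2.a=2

missing: P0.a=0 P0.b=2 P2.a=1

outcome vector order: (P0.a,P0.b,P2.a)
TSO (6): <0 0 1>; <0 0 2>; <0 2 1>; <0 2 2>; <1 2 1>; <1 2 2>
TSO∖claimed = {<0 2 1>}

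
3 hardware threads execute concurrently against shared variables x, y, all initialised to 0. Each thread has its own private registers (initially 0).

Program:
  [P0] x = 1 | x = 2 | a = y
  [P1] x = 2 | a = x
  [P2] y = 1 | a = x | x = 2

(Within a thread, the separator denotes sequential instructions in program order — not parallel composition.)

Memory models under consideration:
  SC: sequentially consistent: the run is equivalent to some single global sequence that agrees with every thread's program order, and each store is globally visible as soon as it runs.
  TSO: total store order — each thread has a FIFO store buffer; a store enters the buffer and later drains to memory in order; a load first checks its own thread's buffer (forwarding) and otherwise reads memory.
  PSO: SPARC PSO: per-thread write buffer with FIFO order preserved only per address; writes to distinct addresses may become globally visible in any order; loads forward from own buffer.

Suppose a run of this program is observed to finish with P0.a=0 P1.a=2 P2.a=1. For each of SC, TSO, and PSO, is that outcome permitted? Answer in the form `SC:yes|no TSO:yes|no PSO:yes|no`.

SC:no TSO:yes PSO:yes

outcome vector order: (P0.a,P1.a,P2.a)
SC: 8 outcomes — {012, 022, 110, 111, 112, 120, 121, 122}
TSO: 12 outcomes — {010, 011, 012, 020, 021, 022, 110, 111, 112, 120, 121, 122}
PSO: 12 outcomes — {010, 011, 012, 020, 021, 022, 110, 111, 112, 120, 121, 122}
target 021 ∈ {TSO,PSO}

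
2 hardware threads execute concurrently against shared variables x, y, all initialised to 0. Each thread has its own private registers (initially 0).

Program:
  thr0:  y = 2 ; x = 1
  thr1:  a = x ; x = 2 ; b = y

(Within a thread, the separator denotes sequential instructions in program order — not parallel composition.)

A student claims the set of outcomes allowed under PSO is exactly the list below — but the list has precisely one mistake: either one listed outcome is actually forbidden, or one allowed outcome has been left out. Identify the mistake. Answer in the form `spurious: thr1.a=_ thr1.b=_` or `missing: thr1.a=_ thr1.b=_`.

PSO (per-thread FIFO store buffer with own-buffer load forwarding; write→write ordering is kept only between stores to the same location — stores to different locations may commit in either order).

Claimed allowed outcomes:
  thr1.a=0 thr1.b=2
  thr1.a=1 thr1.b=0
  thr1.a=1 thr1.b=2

missing: thr1.a=0 thr1.b=0

outcome vector order: (thr1.a,thr1.b)
PSO (4): <0 0>; <0 2>; <1 0>; <1 2>
PSO∖claimed = {<0 0>}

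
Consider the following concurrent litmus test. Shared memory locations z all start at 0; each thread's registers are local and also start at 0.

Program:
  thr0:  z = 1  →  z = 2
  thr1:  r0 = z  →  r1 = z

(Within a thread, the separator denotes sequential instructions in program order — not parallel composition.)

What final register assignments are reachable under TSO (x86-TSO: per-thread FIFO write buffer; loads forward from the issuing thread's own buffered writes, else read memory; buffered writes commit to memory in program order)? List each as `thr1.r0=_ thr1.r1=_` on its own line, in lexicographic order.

thr1.r0=0 thr1.r1=0
thr1.r0=0 thr1.r1=1
thr1.r0=0 thr1.r1=2
thr1.r0=1 thr1.r1=1
thr1.r0=1 thr1.r1=2
thr1.r0=2 thr1.r1=2

outcome vector order: (thr1.r0,thr1.r1)
|TSO outcomes| = 6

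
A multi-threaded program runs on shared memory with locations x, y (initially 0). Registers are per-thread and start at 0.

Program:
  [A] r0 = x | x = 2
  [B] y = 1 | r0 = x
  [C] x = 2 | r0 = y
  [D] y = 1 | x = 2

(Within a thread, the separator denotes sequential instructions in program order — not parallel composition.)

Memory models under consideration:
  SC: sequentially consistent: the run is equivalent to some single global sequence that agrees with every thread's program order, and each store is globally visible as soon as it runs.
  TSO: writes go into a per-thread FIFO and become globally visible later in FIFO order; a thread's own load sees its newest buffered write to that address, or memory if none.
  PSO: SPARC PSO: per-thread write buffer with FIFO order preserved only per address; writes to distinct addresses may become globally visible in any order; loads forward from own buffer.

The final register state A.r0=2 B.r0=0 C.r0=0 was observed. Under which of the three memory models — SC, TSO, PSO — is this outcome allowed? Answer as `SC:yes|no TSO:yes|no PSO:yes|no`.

SC:no TSO:yes PSO:yes

outcome vector order: (A.r0,B.r0,C.r0)
SC: 6 outcomes — {001 020 021 201 220 221}
TSO: 8 outcomes — {000 001 020 021 200 201 220 221}
PSO: 8 outcomes — {000 001 020 021 200 201 220 221}
target 200 ∈ {TSO,PSO}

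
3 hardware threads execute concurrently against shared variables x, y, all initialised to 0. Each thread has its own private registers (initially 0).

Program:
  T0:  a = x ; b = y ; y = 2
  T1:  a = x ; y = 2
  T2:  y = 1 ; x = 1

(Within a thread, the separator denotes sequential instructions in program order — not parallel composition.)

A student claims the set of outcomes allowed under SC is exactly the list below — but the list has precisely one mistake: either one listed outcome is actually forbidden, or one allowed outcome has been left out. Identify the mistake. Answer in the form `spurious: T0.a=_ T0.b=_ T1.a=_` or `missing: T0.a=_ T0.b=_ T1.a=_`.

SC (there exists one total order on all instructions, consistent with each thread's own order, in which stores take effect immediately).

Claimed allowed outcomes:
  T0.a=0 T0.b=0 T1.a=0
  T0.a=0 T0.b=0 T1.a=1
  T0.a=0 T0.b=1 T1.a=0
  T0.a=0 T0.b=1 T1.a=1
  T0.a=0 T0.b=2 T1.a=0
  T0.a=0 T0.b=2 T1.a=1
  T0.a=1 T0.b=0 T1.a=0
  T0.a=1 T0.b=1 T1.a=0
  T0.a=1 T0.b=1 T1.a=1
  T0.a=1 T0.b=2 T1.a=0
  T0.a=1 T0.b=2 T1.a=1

outcome vector order: (T0.a,T0.b,T1.a)
[SC] allowed = {(0,0,0) (0,0,1) (0,1,0) (0,1,1) (0,2,0) (0,2,1) (1,1,0) (1,1,1) (1,2,0) (1,2,1)}
claimed∖SC = {(1,0,0)}

spurious: T0.a=1 T0.b=0 T1.a=0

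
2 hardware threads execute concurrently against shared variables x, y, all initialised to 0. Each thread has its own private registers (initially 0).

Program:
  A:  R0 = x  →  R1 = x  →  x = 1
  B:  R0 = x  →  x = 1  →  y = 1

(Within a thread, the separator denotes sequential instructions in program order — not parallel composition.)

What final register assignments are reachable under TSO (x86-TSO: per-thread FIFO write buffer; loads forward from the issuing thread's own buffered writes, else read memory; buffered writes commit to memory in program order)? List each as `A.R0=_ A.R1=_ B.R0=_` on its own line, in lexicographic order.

A.R0=0 A.R1=0 B.R0=0
A.R0=0 A.R1=0 B.R0=1
A.R0=0 A.R1=1 B.R0=0
A.R0=1 A.R1=1 B.R0=0

outcome vector order: (A.R0,A.R1,B.R0)
|TSO outcomes| = 4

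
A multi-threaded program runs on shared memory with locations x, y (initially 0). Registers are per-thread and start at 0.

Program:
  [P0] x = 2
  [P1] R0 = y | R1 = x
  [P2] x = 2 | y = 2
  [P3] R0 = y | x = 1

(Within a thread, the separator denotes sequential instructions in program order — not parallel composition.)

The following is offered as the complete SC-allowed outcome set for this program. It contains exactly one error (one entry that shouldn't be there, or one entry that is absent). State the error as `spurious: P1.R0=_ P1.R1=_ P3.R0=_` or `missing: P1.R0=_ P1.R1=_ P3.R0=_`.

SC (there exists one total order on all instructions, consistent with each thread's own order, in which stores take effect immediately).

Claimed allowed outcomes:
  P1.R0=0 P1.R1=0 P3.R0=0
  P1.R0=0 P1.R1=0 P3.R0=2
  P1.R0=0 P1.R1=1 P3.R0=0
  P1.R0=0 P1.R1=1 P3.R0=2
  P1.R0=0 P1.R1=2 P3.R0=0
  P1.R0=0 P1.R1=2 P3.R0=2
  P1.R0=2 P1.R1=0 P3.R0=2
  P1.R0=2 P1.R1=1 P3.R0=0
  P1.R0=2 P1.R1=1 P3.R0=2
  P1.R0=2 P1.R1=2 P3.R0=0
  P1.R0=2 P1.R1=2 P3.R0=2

spurious: P1.R0=2 P1.R1=0 P3.R0=2

outcome vector order: (P1.R0,P1.R1,P3.R0)
under SC → (0,0,0); (0,0,2); (0,1,0); (0,1,2); (0,2,0); (0,2,2); (2,1,0); (2,1,2); (2,2,0); (2,2,2)
claimed∖SC = {(2,0,2)}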